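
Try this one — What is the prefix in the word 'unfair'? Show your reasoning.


The word 'unfair' = 'un' (prefix) + 'fair' (root). The prefix is 'un'.

un


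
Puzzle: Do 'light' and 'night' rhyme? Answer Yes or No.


Rime (stressed vowel + following sounds) of 'light': -ight = /aɪt/
Rime of 'night': -ight = /aɪt/
/aɪt/ and /aɪt/ are the same ending sound, so the words rhyme.

Yes


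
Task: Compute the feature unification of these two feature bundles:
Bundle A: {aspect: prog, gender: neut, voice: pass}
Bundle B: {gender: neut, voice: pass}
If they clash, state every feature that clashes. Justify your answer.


Compare features:
aspect: A=prog vs B=_ -> unified: prog
gender: A=neut vs B=neut -> unified: neut
voice: A=pass vs B=pass -> unified: pass
No clashes found.

Unified: {aspect: prog, gender: neut, voice: pass}


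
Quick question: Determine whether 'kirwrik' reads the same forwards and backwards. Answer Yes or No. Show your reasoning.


Forward: 'kirwrik'
Reversed: 'kirwrik'
They are identical.

Yes


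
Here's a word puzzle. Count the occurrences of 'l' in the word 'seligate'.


Letter 'l' in 'seligate': found at position(s) 3 = 1 occurrence(s).

1


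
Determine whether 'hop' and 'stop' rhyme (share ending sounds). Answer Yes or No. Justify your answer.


Rime (stressed vowel + following sounds) of 'hop': -op = /ɒp/
Rime of 'stop': -op = /ɒp/
/ɒp/ and /ɒp/ are the same ending sound, so the words rhyme.

Yes


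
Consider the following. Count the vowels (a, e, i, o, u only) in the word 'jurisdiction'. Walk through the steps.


Vowels in 'jurisdiction': u, i, i, i, o = 5 vowels.

5


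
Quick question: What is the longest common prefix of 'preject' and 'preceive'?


Compare from the start: 3 characters match: 'pre'. Mismatch at position 4: 'j' vs 'c'.

pre


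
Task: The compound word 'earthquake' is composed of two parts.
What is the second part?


Split 'earthquake' into 'earth' + 'quake'. The second part is 'quake'.

quake


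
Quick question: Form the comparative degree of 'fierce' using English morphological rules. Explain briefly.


Apply comparative formation (ends in e: add -r): 'fierce' -> 'fiercer'.

fiercer


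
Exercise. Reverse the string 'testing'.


Reverse 'testing' character by character: 'gnitset'.

gnitset


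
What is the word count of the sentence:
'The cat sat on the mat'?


Split into words: The | cat | sat | on | the | mat = 6 words.

6


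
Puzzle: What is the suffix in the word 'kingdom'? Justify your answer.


The word 'kingdom' = 'king' (root) + '-dom' (suffix). The suffix is '-dom'.

dom


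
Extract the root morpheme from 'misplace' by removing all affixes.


Remove prefix 'mis' from 'misplace' to get root 'place'.

place


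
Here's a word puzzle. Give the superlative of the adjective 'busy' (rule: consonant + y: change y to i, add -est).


Apply superlative formation (consonant + y: change y to i, add -est): 'busy' -> 'busiest'.

busiest


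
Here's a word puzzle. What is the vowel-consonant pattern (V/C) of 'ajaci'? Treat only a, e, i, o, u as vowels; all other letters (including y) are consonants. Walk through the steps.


Letter mapping: a = V, j = C, a = V, c = C, i = V.

VCVCV


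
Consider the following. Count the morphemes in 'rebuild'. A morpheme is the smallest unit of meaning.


Decomposition: re- (prefix) + build (root) = 2 morpheme(s)

2 morphemes


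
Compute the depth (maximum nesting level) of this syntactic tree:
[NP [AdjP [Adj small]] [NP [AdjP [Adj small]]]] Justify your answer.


Count bracket nesting levels:
'[' at pos 0: depth = 1
'[' at pos 4: depth = 2
'[' at pos 10: depth = 3
'[' at pos 23: depth = 2
'[' at pos 27: depth = 3
'[' at pos 33: depth = 4
Maximum depth reached: 4

4


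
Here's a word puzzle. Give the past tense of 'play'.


Apply rule: Add -ed. 'play' becomes 'played'.

played


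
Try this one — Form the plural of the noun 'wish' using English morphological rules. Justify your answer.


Apply rule: Add -es (sibilant/fricative ending). 'wish' becomes 'wishes'.

wishes


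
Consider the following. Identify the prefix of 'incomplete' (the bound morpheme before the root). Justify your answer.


The word 'incomplete' = 'in' (prefix) + 'complete' (root). The prefix is 'in'.

in


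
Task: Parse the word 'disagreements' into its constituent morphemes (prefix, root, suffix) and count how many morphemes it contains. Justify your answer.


Step 1: Identify prefix: 'dis' (meaning: not/apart)
Step 2: Identify root: 'agree'
Step 3: Identify suffix(es): 'ment, s'
Decomposition: dis- (prefix: not/apart) + agree (root) + -ment (suffix: action/result) + -s (plural)
Total morphemes: 4

4 morphemes (dis- (prefix: not/apart) + agree (root) + -ment (suffix: action/result) + -s (plural))


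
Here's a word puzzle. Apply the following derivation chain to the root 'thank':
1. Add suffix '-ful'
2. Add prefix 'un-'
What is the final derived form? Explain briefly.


Step 1: Add suffix '-ful' to 'thank' = 'thankful'
Step 2: Add prefix 'un-' to 'thankful' = 'unthankful'

unthankful


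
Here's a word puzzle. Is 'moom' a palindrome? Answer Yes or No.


Forward: 'moom'
Reversed: 'moom'
They are identical.

Yes


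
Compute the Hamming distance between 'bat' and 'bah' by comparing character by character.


Alignment:
Position 1: 'b' vs 'b' = match
Position 2: 'a' vs 'a' = match
Position 3: 't' vs 'h' = DIFFER
Total differences: 1

1


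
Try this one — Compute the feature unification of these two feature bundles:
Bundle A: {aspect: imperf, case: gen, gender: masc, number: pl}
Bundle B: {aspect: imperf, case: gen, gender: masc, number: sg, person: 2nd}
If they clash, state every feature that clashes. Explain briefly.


Compare features:
aspect: A=imperf vs B=imperf -> unified: imperf
case: A=gen vs B=gen -> unified: gen
gender: A=masc vs B=masc -> unified: masc
number: A=pl vs B=sg -> CLASH
person: A=_ vs B=2nd -> unified: 2nd
Clash detected on feature 'number' (pl vs sg); unification fails.

CLASH on 'number' (pl vs sg)


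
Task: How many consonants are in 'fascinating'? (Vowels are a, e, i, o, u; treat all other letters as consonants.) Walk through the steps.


Consonants in 'fascinating': f, s, c, n, t, n, g = 7 consonants.

7


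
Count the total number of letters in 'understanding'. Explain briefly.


Spell out 'understanding' and number each letter: u(1), n(2), d(3), e(4), r(5), s(6), t(7), a(8), n(9), d(10), i(11), n(12), g(13). Total: 13 letters.

13


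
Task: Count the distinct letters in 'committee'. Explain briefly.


Unique letters in 'committee': {c, e, i, m, o, t} = 6 distinct letters.

6


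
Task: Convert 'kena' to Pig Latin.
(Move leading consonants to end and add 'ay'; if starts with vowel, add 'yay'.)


'kena': move consonant cluster 'k' to end and add 'ay': 'enakay'.

enakay


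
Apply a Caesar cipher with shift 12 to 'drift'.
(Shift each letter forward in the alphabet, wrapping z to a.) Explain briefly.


Shift each letter by 12: d -> p, r -> d, i -> u, f -> r, t -> f. Result: 'pdurf'.

pdurf


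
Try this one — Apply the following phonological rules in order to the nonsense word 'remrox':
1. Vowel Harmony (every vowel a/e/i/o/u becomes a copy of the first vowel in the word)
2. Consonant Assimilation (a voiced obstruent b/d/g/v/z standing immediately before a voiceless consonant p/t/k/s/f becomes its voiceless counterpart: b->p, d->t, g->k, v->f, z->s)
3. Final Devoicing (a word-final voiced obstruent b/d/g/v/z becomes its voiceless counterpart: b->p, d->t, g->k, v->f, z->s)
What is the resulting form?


Starting form: 'remrox'
Rule 1: Vowel Harmony: all vowels become 'e' (matching first vowel). 'remrox' -> 'remrex'
Rule 2: Consonant Assimilation: no voiced obstruent (b/d/g/v/z) stands immediately before a voiceless consonant (p/t/k/s/f). No change.
Rule 3: Final Devoicing: final consonant 'x' is not one of the voiced obstruents b/d/g/v/z. No change.
Final form: 'remrex'

remrex


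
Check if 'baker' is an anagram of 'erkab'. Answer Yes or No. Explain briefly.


Sorted letters of 'baker': 'abekr'
Sorted letters of 'erkab': 'abekr'
They match.

Yes


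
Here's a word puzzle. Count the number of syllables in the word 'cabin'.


Break 'cabin' into syllables: cab-in -> cab | in = 2 syllables

2 syllables


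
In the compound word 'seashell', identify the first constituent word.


Split 'seashell' into 'sea' + 'shell'. The first part is 'sea'.

sea


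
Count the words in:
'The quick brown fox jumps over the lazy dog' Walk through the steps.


Split into words: The | quick | brown | fox | jumps | over | the | lazy | dog = 9 words.

9


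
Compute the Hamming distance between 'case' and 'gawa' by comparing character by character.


Alignment:
Position 1: 'c' vs 'g' = DIFFER
Position 2: 'a' vs 'a' = match
Position 3: 's' vs 'w' = DIFFER
Position 4: 'e' vs 'a' = DIFFER
Total differences: 3

3


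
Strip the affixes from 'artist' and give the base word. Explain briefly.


Remove suffix '-ist' from 'artist' to get root 'art'.

art


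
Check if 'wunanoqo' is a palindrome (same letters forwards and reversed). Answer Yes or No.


Forward: 'wunanoqo'
Reversed: 'oqonanuw'
They differ.

No


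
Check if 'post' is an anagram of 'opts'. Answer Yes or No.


Sorted letters of 'post': 'opst'
Sorted letters of 'opts': 'opst'
They match.

Yes


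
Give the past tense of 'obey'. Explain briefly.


Apply rule: Add -ed. 'obey' becomes 'obeyed'.

obeyed


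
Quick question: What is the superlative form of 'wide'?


Apply superlative formation (ends in e: add -st): 'wide' -> 'widest'.

widest


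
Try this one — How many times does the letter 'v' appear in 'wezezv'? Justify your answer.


Letter 'v' in 'wezezv': found at position(s) 6 = 1 occurrence(s).

1


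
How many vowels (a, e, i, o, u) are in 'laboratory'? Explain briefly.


Vowels in 'laboratory': a, o, a, o = 4 vowels.

4


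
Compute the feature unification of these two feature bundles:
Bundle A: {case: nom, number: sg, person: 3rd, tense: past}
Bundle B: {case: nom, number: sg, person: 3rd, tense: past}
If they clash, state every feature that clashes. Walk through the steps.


Compare features:
case: A=nom vs B=nom -> unified: nom
number: A=sg vs B=sg -> unified: sg
person: A=3rd vs B=3rd -> unified: 3rd
tense: A=past vs B=past -> unified: past
No clashes found.

Unified: {case: nom, number: sg, person: 3rd, tense: past}


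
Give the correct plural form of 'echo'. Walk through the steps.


Apply rule: Add -es (consonant + o). 'echo' becomes 'echoes'.

echoes


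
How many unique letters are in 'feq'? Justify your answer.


Unique letters in 'feq': {e, f, q} = 3 distinct letters.

3


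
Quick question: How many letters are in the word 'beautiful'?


Spell out 'beautiful' and number each letter: b(1), e(2), a(3), u(4), t(5), i(6), f(7), u(8), l(9). Total: 9 letters.

9


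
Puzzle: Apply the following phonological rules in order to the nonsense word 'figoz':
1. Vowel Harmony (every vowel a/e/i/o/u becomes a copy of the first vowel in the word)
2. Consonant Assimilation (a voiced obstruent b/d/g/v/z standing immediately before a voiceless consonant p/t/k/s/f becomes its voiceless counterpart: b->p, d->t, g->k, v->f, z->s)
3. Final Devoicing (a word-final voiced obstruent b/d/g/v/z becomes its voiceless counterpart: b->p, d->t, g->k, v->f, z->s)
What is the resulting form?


Starting form: 'figoz'
Rule 1: Vowel Harmony: all vowels become 'i' (matching first vowel). 'figoz' -> 'figiz'
Rule 2: Consonant Assimilation: no voiced obstruent (b/d/g/v/z) stands immediately before a voiceless consonant (p/t/k/s/f). No change.
Rule 3: Final Devoicing: word-final voiced obstruent 'z' becomes voiceless 's'. 'figiz' -> 'figis'
Final form: 'figis'

figis


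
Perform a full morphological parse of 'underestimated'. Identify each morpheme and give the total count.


Step 1: Identify prefix: 'under' (meaning: beneath/insufficient)
Step 2: Identify root: 'estimate'
Step 3: Identify suffix(es): 'ed'
Decomposition: under- (prefix: beneath/insufficient) + estimate (root) + -ed (suffix: past)
Total morphemes: 3

3 morphemes (under- (prefix: beneath/insufficient) + estimate (root) + -ed (suffix: past))


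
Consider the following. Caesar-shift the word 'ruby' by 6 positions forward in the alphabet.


Shift each letter by 6: r -> x, u -> a, b -> h, y -> e. Result: 'xahe'.

xahe


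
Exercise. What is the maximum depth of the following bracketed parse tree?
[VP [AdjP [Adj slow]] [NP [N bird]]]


Count bracket nesting levels:
'[' at pos 0: depth = 1
'[' at pos 4: depth = 2
'[' at pos 10: depth = 3
'[' at pos 22: depth = 2
'[' at pos 26: depth = 3
Maximum depth reached: 3

3


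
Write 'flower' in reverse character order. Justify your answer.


Reverse 'flower' character by character: 'rewolf'.

rewolf


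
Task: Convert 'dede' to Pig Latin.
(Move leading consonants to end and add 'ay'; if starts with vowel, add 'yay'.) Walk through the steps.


'dede': move consonant cluster 'd' to end and add 'ay': 'ededay'.

ededay


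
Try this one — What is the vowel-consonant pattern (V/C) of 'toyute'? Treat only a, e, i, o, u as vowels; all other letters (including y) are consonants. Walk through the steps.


Letter mapping: t = C, o = V, y = C, u = V, t = C, e = V.

CVCVCV


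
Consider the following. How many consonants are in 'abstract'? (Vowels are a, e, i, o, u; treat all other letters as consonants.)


Consonants in 'abstract': b, s, t, r, c, t = 6 consonants.

6


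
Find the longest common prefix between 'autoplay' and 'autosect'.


Compare from the start: 4 characters match: 'auto'. Mismatch at position 5: 'p' vs 's'.

auto


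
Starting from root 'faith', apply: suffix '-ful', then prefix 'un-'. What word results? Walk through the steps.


Step 1: Add suffix '-ful' to 'faith' = 'faithful'
Step 2: Add prefix 'un-' to 'faithful' = 'unfaithful'

unfaithful


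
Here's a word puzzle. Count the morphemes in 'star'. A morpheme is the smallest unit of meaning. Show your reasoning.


Decomposition: star (free morpheme) = 1 morpheme(s)

1 morphemes


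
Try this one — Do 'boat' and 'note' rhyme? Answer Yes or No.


Rime (stressed vowel + following sounds) of 'boat': -oat = /oʊt/
Rime of 'note': -ote = /oʊt/
/oʊt/ and /oʊt/ are the same ending sound, so the words rhyme.

Yes


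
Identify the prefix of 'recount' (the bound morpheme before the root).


The word 'recount' = 're' (prefix) + 'count' (root). The prefix is 're'.

re


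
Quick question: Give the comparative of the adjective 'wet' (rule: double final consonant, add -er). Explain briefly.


Apply comparative formation (double final consonant, add -er): 'wet' -> 'wetter'.

wetter


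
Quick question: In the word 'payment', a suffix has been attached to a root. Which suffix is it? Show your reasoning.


The word 'payment' = 'pay' (root) + '-ment' (suffix). The suffix is '-ment'.

ment


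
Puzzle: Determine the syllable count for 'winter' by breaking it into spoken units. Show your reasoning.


Break 'winter' into syllables: win-ter -> win | ter = 2 syllables

2 syllables


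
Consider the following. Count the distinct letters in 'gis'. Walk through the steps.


Unique letters in 'gis': {g, i, s} = 3 distinct letters.

3


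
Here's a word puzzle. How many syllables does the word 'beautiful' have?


Break 'beautiful' into syllables: beau-ti-ful -> beau | ti | ful = 3 syllables

3 syllables


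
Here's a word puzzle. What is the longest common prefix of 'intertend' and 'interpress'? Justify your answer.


Compare from the start: 5 characters match: 'inter'. Mismatch at position 6: 't' vs 'p'.

inter


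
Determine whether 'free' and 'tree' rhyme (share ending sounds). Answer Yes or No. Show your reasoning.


Rime (stressed vowel + following sounds) of 'free': -ee = /iː/
Rime of 'tree': -ee = /iː/
/iː/ and /iː/ are the same ending sound, so the words rhyme.

Yes


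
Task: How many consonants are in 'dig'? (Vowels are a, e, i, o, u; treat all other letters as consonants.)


Consonants in 'dig': d, g = 2 consonants.

2


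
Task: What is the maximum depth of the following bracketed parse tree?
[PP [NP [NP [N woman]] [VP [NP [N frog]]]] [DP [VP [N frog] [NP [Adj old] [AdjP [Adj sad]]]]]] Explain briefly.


Count bracket nesting levels:
'[' at pos 0: depth = 1
'[' at pos 4: depth = 2
'[' at pos 8: depth = 3
'[' at pos 12: depth = 4
'[' at pos 23: depth = 3
'[' at pos 27: depth = 4
'[' at pos 31: depth = 5
'[' at pos 43: depth = 2
'[' at pos 47: depth = 3
'[' at pos 51: depth = 4
'[' at pos 60: depth = 4
'[' at pos 64: depth = 5
'[' at pos 74: depth = 5
'[' at pos 80: depth = 6
Maximum depth reached: 6

6


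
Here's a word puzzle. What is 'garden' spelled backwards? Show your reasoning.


Reverse 'garden' character by character: 'nedrag'.

nedrag


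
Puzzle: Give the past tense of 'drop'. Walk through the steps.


Apply rule: Double final consonant and add -ed. 'drop' becomes 'dropped'.

dropped


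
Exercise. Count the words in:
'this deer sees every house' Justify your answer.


Split into words: this | deer | sees | every | house = 5 words.

5


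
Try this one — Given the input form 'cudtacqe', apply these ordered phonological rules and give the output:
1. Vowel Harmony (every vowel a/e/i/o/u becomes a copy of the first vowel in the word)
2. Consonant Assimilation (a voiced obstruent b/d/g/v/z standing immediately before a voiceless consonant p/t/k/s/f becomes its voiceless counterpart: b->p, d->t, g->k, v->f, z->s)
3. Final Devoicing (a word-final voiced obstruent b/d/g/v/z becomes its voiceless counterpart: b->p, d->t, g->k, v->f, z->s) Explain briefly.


Starting form: 'cudtacqe'
Rule 1: Vowel Harmony: all vowels become 'u' (matching first vowel). 'cudtacqe' -> 'cudtucqu'
Rule 2: Consonant Assimilation: voiced obstruent before voiceless consonant becomes voiceless ('dt' -> 'tt'). 'cudtucqu' -> 'cuttucqu'
Rule 3: Final Devoicing: the word ends in the vowel 'u', not a consonant. No change.
Final form: 'cuttucqu'

cuttucqu


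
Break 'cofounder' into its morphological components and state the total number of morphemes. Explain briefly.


Step 1: Identify prefix: 'co' (meaning: together)
Step 2: Identify root: 'found'
Step 3: Identify suffix(es): 'er'
Decomposition: co- (prefix: together) + found (root) + -er (suffix: one who)
Total morphemes: 3

3 morphemes (co- (prefix: together) + found (root) + -er (suffix: one who))


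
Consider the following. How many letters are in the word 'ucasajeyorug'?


Spell out 'ucasajeyorug' and number each letter: u(1), c(2), a(3), s(4), a(5), j(6), e(7), y(8), o(9), r(10), u(11), g(12). Total: 12 letters.

12


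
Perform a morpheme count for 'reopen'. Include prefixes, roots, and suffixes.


Decomposition: re- (prefix) + open (root) = 2 morpheme(s)

2 morphemes


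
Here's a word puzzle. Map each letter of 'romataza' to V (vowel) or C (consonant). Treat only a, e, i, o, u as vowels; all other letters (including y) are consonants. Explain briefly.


Letter mapping: r = C, o = V, m = C, a = V, t = C, a = V, z = C, a = V.

CVCVCVCV


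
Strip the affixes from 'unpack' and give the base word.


Remove prefix 'un' from 'unpack' to get root 'pack'.

pack


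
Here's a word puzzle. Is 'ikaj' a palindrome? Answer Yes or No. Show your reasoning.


Forward: 'ikaj'
Reversed: 'jaki'
They differ.

No


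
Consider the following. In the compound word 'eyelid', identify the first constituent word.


Split 'eyelid' into 'eye' + 'lid'. The first part is 'eye'.

eye


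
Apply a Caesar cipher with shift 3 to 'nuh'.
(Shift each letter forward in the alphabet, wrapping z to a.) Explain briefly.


Shift each letter by 3: n -> q, u -> x, h -> k. Result: 'qxk'.

qxk


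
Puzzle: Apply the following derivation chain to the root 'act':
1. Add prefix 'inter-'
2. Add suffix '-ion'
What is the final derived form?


Step 1: Add prefix 'inter-' to 'act' = 'interact'
Step 2: Add suffix '-ion' to 'interact' = 'interaction'

interaction


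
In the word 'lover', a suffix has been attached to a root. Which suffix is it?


The word 'lover' = 'love' (root) + '-er' (suffix). The suffix is '-er'.

er


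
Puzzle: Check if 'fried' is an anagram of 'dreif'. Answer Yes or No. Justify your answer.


Sorted letters of 'fried': 'defir'
Sorted letters of 'dreif': 'defir'
They match.

Yes


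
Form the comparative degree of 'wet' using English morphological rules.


Apply comparative formation (double final consonant, add -er): 'wet' -> 'wetter'.

wetter


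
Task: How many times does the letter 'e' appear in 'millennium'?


Letter 'e' in 'millennium': found at position(s) 5 = 1 occurrence(s).

1


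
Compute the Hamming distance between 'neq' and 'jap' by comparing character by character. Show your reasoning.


Alignment:
Position 1: 'n' vs 'j' = DIFFER
Position 2: 'e' vs 'a' = DIFFER
Position 3: 'q' vs 'p' = DIFFER
Total differences: 3

3


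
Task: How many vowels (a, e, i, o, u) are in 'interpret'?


Vowels in 'interpret': i, e, e = 3 vowels.

3


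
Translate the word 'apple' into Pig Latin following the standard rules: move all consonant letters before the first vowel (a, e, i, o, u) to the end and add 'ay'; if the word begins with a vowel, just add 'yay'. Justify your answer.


'apple' starts with a vowel, so add 'yay': 'appleyay'.

appleyay


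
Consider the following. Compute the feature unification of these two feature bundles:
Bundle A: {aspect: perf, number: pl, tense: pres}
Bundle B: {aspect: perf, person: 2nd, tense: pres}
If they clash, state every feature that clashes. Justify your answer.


Compare features:
aspect: A=perf vs B=perf -> unified: perf
number: A=pl vs B=_ -> unified: pl
person: A=_ vs B=2nd -> unified: 2nd
tense: A=pres vs B=pres -> unified: pres
No clashes found.

Unified: {aspect: perf, number: pl, person: 2nd, tense: pres}


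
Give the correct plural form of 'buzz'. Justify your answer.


Apply rule: Add -es (sibilant/fricative ending). 'buzz' becomes 'buzzes'.

buzzes


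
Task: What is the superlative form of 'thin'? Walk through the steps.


Apply superlative formation (double final consonant, add -est): 'thin' -> 'thinnest'.

thinnest


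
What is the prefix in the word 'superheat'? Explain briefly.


The word 'superheat' = 'super' (prefix) + 'heat' (root). The prefix is 'super'.

super


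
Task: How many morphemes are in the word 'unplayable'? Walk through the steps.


Decomposition: un- (prefix) + play (root) + -able (suffix) = 3 morpheme(s)

3 morphemes


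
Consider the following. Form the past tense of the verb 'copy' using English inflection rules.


Apply rule: Change -y to -ied. 'copy' becomes 'copied'.

copied


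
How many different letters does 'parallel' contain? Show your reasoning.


Unique letters in 'parallel': {a, e, l, p, r} = 5 distinct letters.

5


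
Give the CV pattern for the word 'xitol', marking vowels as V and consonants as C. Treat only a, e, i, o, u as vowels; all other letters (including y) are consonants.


Letter mapping: x = C, i = V, t = C, o = V, l = C.

CVCVC


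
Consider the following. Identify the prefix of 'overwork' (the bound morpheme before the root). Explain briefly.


The word 'overwork' = 'over' (prefix) + 'work' (root). The prefix is 'over'.

over


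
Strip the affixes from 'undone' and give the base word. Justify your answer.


Remove prefix 'un' from 'undone' to get root 'done'.

done


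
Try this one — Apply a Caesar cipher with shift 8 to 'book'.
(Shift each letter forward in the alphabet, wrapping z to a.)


Shift each letter by 8: b -> j, o -> w, o -> w, k -> s. Result: 'jwws'.

jwws


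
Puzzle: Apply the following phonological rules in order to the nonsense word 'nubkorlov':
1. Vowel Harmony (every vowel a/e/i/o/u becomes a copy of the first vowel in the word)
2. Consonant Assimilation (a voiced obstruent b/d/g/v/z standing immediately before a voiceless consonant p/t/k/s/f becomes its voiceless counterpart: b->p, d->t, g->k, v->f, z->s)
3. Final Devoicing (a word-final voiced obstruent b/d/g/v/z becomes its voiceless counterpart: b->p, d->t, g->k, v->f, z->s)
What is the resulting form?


Starting form: 'nubkorlov'
Rule 1: Vowel Harmony: all vowels become 'u' (matching first vowel). 'nubkorlov' -> 'nubkurluv'
Rule 2: Consonant Assimilation: voiced obstruent before voiceless consonant becomes voiceless ('bk' -> 'pk'). 'nubkurluv' -> 'nupkurluv'
Rule 3: Final Devoicing: word-final voiced obstruent 'v' becomes voiceless 'f'. 'nupkurluv' -> 'nupkurluf'
Final form: 'nupkurluf'

nupkurluf


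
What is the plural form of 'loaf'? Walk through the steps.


Apply rule: Change -f to -ves. 'loaf' becomes 'loaves'.

loaves


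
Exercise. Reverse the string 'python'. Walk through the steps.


Reverse 'python' character by character: 'nohtyp'.

nohtyp


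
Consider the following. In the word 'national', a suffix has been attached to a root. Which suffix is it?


The word 'national' = 'nation' (root) + '-al' (suffix). The suffix is '-al'.

al


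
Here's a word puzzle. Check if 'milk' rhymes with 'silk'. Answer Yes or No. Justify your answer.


Rime (stressed vowel + following sounds) of 'milk': -ilk = /ɪlk/
Rime of 'silk': -ilk = /ɪlk/
/ɪlk/ and /ɪlk/ are the same ending sound, so the words rhyme.

Yes


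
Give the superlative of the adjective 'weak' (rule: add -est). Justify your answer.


Apply superlative formation (add -est): 'weak' -> 'weakest'.

weakest


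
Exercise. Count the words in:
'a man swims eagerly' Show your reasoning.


Split into words: a | man | swims | eagerly = 4 words.

4


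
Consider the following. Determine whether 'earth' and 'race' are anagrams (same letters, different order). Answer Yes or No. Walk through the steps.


Sorted letters of 'earth': 'aehrt'
Sorted letters of 'race': 'acer'
They do not match.

No


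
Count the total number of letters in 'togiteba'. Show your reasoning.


Spell out 'togiteba' and number each letter: t(1), o(2), g(3), i(4), t(5), e(6), b(7), a(8). Total: 8 letters.

8


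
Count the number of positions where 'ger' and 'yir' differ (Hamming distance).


Alignment:
Position 1: 'g' vs 'y' = DIFFER
Position 2: 'e' vs 'i' = DIFFER
Position 3: 'r' vs 'r' = match
Total differences: 2

2


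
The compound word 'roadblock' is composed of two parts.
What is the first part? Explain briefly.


Split 'roadblock' into 'road' + 'block'. The first part is 'road'.

road


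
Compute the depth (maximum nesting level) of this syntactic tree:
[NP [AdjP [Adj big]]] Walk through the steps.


Count bracket nesting levels:
'[' at pos 0: depth = 1
'[' at pos 4: depth = 2
'[' at pos 10: depth = 3
Maximum depth reached: 3

3


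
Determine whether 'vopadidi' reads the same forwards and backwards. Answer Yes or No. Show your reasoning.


Forward: 'vopadidi'
Reversed: 'ididapov'
They differ.

No


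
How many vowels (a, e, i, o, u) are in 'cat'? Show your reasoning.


Vowels in 'cat': a = 1 vowels.

1


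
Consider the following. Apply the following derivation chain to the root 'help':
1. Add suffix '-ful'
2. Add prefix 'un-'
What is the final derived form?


Step 1: Add suffix '-ful' to 'help' = 'helpful'
Step 2: Add prefix 'un-' to 'helpful' = 'unhelpful'

unhelpful


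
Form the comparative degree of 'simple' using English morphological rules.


Apply comparative formation (ends in e: add -r): 'simple' -> 'simpler'.

simpler


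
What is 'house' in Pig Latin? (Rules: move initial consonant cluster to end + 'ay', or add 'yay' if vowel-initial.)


'house': move consonant cluster 'h' to end and add 'ay': 'ousehay'.

ousehay


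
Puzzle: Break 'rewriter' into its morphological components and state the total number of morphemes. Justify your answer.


Step 1: Identify prefix: 're' (meaning: again)
Step 2: Identify root: 'write'
Step 3: Identify suffix(es): 'er'
Decomposition: re- (prefix: again) + write (root) + -er (suffix: one who)
Total morphemes: 3

3 morphemes (re- (prefix: again) + write (root) + -er (suffix: one who))


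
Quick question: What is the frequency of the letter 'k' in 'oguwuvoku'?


Letter 'k' in 'oguwuvoku': found at position(s) 8 = 1 occurrence(s).

1


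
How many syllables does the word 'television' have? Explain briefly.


Break 'television' into syllables: tel-e-vi-sion -> tel | e | vi | sion = 4 syllables

4 syllables


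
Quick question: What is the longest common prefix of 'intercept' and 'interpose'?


Compare from the start: 5 characters match: 'inter'. Mismatch at position 6: 'c' vs 'p'.

inter


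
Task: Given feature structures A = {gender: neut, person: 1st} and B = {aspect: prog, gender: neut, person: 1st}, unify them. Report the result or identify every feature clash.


Compare features:
aspect: A=_ vs B=prog -> unified: prog
gender: A=neut vs B=neut -> unified: neut
person: A=1st vs B=1st -> unified: 1st
No clashes found.

Unified: {aspect: prog, gender: neut, person: 1st}


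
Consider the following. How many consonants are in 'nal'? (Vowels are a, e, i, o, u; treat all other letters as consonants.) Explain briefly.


Consonants in 'nal': n, l = 2 consonants.

2


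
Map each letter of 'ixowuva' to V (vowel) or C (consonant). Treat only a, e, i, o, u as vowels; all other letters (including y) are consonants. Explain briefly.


Letter mapping: i = V, x = C, o = V, w = C, u = V, v = C, a = V.

VCVCVCV


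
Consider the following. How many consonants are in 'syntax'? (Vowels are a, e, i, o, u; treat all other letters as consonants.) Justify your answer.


Consonants in 'syntax': s, y, n, t, x = 5 consonants.

5


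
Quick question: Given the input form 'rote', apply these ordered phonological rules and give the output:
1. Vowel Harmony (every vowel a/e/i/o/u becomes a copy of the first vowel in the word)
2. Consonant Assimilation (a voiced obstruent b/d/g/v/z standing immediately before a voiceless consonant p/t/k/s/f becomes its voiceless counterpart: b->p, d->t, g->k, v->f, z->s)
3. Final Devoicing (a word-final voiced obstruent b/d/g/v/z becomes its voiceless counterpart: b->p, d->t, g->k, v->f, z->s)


Starting form: 'rote'
Rule 1: Vowel Harmony: all vowels become 'o' (matching first vowel). 'rote' -> 'roto'
Rule 2: Consonant Assimilation: no voiced obstruent (b/d/g/v/z) stands immediately before a voiceless consonant (p/t/k/s/f). No change.
Rule 3: Final Devoicing: the word ends in the vowel 'o', not a consonant. No change.
Final form: 'roto'

roto


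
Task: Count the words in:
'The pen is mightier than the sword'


Split into words: The | pen | is | mightier | than | the | sword = 7 words.

7


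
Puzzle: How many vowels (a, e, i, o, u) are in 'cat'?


Vowels in 'cat': a = 1 vowels.

1


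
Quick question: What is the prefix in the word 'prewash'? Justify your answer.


The word 'prewash' = 'pre' (prefix) + 'wash' (root). The prefix is 'pre'.

pre


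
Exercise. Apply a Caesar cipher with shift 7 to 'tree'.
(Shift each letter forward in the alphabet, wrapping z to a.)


Shift each letter by 7: t -> a, r -> y, e -> l, e -> l. Result: 'ayll'.

ayll


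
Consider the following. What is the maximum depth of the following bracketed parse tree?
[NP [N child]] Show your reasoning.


Count bracket nesting levels:
'[' at pos 0: depth = 1
'[' at pos 4: depth = 2
Maximum depth reached: 2

2


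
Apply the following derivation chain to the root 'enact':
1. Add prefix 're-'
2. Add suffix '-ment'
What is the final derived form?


Step 1: Add prefix 're-' to 'enact' = 'reenact'
Step 2: Add suffix '-ment' to 'reenact' = 'reenactment'

reenactment


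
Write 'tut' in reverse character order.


Reverse 'tut' character by character: 'tut'.

tut


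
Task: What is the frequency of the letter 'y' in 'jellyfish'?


Letter 'y' in 'jellyfish': found at position(s) 5 = 1 occurrence(s).

1


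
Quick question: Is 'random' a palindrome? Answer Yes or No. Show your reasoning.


Forward: 'random'
Reversed: 'modnar'
They differ.

No


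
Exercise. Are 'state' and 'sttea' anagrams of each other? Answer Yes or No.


Sorted letters of 'state': 'aestt'
Sorted letters of 'sttea': 'aestt'
They match.

Yes


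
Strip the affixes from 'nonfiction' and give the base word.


Remove prefix 'non' from 'nonfiction' to get root 'fiction'.

fiction


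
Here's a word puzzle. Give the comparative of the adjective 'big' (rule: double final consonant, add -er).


Apply comparative formation (double final consonant, add -er): 'big' -> 'bigger'.

bigger


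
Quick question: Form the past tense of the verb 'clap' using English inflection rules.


Apply rule: Double final consonant and add -ed. 'clap' becomes 'clapped'.

clapped


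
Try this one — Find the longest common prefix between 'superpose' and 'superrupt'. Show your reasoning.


Compare from the start: 5 characters match: 'super'. Mismatch at position 6: 'p' vs 'r'.

super


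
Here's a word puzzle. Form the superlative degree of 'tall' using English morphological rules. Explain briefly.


Apply superlative formation (add -est): 'tall' -> 'tallest'.

tallest


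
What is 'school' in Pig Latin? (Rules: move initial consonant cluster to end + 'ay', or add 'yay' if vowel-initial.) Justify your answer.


'school': move consonant cluster 'sch' to end and add 'ay': 'oolschay'.

oolschay


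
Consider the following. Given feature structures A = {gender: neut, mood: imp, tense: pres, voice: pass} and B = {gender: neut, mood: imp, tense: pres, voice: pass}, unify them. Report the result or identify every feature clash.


Compare features:
gender: A=neut vs B=neut -> unified: neut
mood: A=imp vs B=imp -> unified: imp
tense: A=pres vs B=pres -> unified: pres
voice: A=pass vs B=pass -> unified: pass
No clashes found.

Unified: {gender: neut, mood: imp, tense: pres, voice: pass}


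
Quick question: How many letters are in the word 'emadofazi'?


Spell out 'emadofazi' and number each letter: e(1), m(2), a(3), d(4), o(5), f(6), a(7), z(8), i(9). Total: 9 letters.

9


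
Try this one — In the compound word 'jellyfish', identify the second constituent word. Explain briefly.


Split 'jellyfish' into 'jelly' + 'fish'. The second part is 'fish'.

fish


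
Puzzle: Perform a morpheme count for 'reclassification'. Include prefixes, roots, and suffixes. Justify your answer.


Decomposition: re- (prefix) + class (root) + -ify (suffix) + -ation (suffix) = 4 morpheme(s)

4 morphemes


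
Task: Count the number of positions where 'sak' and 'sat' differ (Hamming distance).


Alignment:
Position 1: 's' vs 's' = match
Position 2: 'a' vs 'a' = match
Position 3: 'k' vs 't' = DIFFER
Total differences: 1

1


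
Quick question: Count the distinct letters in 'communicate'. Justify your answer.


Unique letters in 'communicate': {a, c, e, i, m, n, o, t, u} = 9 distinct letters.

9


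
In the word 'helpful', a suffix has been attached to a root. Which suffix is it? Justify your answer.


The word 'helpful' = 'help' (root) + '-ful' (suffix). The suffix is '-ful'.

ful


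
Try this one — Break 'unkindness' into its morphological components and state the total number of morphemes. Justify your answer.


Step 1: Identify prefix: 'un' (meaning: not/reverse)
Step 2: Identify root: 'kind'
Step 3: Identify suffix(es): 'ness'
Decomposition: un- (prefix: not/reverse) + kind (root) + -ness (suffix: state of)
Total morphemes: 3

3 morphemes (un- (prefix: not/reverse) + kind (root) + -ness (suffix: state of))


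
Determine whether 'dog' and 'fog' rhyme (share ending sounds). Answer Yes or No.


Rime (stressed vowel + following sounds) of 'dog': -og = /ɒg/
Rime of 'fog': -og = /ɒg/
/ɒg/ and /ɒg/ are the same ending sound, so the words rhyme.

Yes


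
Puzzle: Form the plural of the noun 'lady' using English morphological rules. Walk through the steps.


Apply rule: Change -y to -ies (consonant + y). 'lady' becomes 'ladies'.

ladies


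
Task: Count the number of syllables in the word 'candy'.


Break 'candy' into syllables: can-dy -> can | dy = 2 syllables

2 syllables


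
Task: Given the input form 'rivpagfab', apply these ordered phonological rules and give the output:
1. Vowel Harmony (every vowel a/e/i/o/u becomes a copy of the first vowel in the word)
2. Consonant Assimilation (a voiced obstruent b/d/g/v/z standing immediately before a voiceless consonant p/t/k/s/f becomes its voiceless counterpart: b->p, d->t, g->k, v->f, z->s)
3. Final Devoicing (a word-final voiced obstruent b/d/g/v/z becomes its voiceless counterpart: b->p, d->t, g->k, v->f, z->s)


Starting form: 'rivpagfab'
Rule 1: Vowel Harmony: all vowels become 'i' (matching first vowel). 'rivpagfab' -> 'rivpigfib'
Rule 2: Consonant Assimilation: voiced obstruent before voiceless consonant becomes voiceless ('vp' -> 'fp', 'gf' -> 'kf'). 'rivpigfib' -> 'rifpikfib'
Rule 3: Final Devoicing: word-final voiced obstruent 'b' becomes voiceless 'p'. 'rifpikfib' -> 'rifpikfip'
Final form: 'rifpikfip'

rifpikfip


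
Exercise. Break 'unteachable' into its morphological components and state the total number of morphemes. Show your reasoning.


Step 1: Identify prefix: 'un' (meaning: not/reverse)
Step 2: Identify root: 'teach'
Step 3: Identify suffix(es): 'able'
Decomposition: un- (prefix: not/reverse) + teach (root) + -able (suffix: capable of)
Total morphemes: 3

3 morphemes (un- (prefix: not/reverse) + teach (root) + -able (suffix: capable of))


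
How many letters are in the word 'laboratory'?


Spell out 'laboratory' and number each letter: l(1), a(2), b(3), o(4), r(5), a(6), t(7), o(8), r(9), y(10). Total: 10 letters.

10


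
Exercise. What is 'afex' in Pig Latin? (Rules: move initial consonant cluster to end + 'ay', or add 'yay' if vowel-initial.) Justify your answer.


'afex' starts with a vowel, so add 'yay': 'afexyay'.

afexyay


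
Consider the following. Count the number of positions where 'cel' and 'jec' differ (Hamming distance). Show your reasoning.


Alignment:
Position 1: 'c' vs 'j' = DIFFER
Position 2: 'e' vs 'e' = match
Position 3: 'l' vs 'c' = DIFFER
Total differences: 2

2


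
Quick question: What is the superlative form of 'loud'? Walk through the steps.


Apply superlative formation (add -est): 'loud' -> 'loudest'.

loudest


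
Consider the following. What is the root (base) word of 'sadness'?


Remove suffix '-ness' from 'sadness' to get root 'sad'.

sad


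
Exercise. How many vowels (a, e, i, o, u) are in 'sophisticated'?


Vowels in 'sophisticated': o, i, i, a, e = 5 vowels.

5


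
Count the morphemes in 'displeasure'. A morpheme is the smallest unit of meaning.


Decomposition: dis- (prefix) + please (root) + -ure (suffix) = 3 morpheme(s)

3 morphemes


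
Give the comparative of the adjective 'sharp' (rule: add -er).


Apply comparative formation (add -er): 'sharp' -> 'sharper'.

sharper


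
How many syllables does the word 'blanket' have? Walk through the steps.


Break 'blanket' into syllables: blan-ket -> blan | ket = 2 syllables

2 syllables


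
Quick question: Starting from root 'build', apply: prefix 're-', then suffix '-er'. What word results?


Step 1: Add prefix 're-' to 'build' = 'rebuild'
Step 2: Add suffix '-er' to 'rebuild' = 'rebuilder'

rebuilder
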